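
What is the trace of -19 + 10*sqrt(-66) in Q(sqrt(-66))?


Tr(a + b*sqrt(d)) = (a + b*sqrt(d)) + (a - b*sqrt(d)) = 2a
= 2 * (-19)
= -38

-38


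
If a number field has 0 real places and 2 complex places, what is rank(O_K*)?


By Dirichlet's unit theorem:
rank = r1 + r2 - 1
= 0 + 2 - 1
= 1

1


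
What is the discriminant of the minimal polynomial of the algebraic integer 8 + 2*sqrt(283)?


The element 8 + 2*sqrt(283) has minimal polynomial:
x^2 - 16*x - 1068
Discriminant = (-16)^2 - 4*(-1068)
= 256 + 4272
= 4528

4528


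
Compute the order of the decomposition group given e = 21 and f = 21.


|D_P| = e * f
= 21 * 21
= 441

441


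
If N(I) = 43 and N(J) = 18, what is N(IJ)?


N(IJ) = N(I) * N(J)
= 43 * 18
= 774

774


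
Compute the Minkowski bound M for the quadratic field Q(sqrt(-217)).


d = -217, d mod 4 = 3, so disc(K) = 4d = -868; |disc(K)| = 868
Imaginary quadratic field, so n = 2, s = r2 = 1, r1 = 0
M = (n!/n^n) * (4/pi)^s * sqrt(|disc(K)|) = (2!/2^2) * (4/pi)^1 * sqrt(868)
= 0.5 * 1.273240 * 29.461840
= 18.7560

18.7560


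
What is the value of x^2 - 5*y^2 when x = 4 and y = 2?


x^2 - d*y^2
= 4^2 - 5*2^2
= 16 - 20
= -4

-4


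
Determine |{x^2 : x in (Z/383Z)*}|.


For prime p, the number of non-zero quadratic residues is (p-1)/2.
= (383-1)/2
= 191

191


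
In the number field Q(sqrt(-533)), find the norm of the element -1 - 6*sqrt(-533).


N(a + b*sqrt(d)) = a^2 - d*b^2
= (-1)^2 - (-533)*(-6)^2
= 1 + 19188
= 19189

19189


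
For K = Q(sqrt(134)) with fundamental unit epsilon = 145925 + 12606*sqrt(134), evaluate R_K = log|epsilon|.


epsilon = 145925 + 12606*sqrt(134)
= 291850.0000
R = ln(291850.0000)
= 12.5840

12.5840


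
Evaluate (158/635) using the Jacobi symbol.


Compute (158/635) via quadratic reciprocity:
  pull out 2: (2/635) = -1  (since 635 mod 8 = 3)
  reciprocity: (79/635) -> -(635/79)
  reduce: (3/79)
  reciprocity: (3/79) -> -(79/3)
  reduce: (1/3)
  (1/3) = 1
Product of signs = -1

-1


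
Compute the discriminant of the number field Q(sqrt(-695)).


For K = Q(sqrt(d)) with d squarefree: disc(K) = d if d = 1 mod 4, and disc(K) = 4d if d = 2 or 3 mod 4.
Here d = -695, and d mod 4 = 1.
d = 1 mod 4 (O_K = Z[(1+sqrt(d))/2]), so disc(K) = d = -695

-695


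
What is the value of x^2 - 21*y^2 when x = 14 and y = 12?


x^2 - d*y^2
= 14^2 - 21*12^2
= 196 - 3024
= -2828

-2828


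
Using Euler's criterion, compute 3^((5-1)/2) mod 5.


p = 5 is prime and the exponent is (p-1)/2 = 2, so by Euler's criterion 3^2 = (3/5) = +1 or -1 mod 5.
Compute by square-and-multiply:
  2 = 2 (binary 10)
  Repeated squaring mod 5: 3^1 = 3, 3^2 = 4
  3^2 = 4 mod 5
Result 4 = p - 1 = -1 mod 5: 3 is a quadratic non-residue mod 5. As a residue in [0, p-1] the value is 4.
3^2 mod 5 = 4

4


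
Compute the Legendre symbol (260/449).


p = 449 is prime, so compute (260/449) with the reciprocity algorithm (Jacobi-symbol steps: pull out 2s via (2/n), flip via reciprocity, reduce):
  pull out 2: (2/449) = +1  (since 449 mod 8 = 1)
  pull out 2: (2/449) = +1  (since 449 mod 8 = 1)
  reciprocity: (65/449) -> +(449/65)
  reduce: (59/65)
  reciprocity: (59/65) -> +(65/59)
  reduce: (6/59)
  pull out 2: (2/59) = -1  (since 59 mod 8 = 3)
  reciprocity: (3/59) -> -(59/3)
  reduce: (2/3)
  pull out 2: (2/3) = -1  (since 3 mod 8 = 3)
  (1/3) = 1
Product of signs = -1
(260/449) = -1

-1


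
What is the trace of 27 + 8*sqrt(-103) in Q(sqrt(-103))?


Tr(a + b*sqrt(d)) = (a + b*sqrt(d)) + (a - b*sqrt(d)) = 2a
= 2 * (27)
= 54

54


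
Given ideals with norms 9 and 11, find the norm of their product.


N(IJ) = N(I) * N(J)
= 9 * 11
= 99

99


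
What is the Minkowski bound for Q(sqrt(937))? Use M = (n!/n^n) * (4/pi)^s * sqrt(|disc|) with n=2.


d = 937, d mod 4 = 1, so disc(K) = d = 937; |disc(K)| = 937
Real quadratic field, so n = 2, s = r2 = 0, r1 = 2
M = (n!/n^n) * (4/pi)^s * sqrt(|disc(K)|) = (2!/2^2) * (4/pi)^0 * sqrt(937)
= 0.5 * 1.000000 * 30.610456
= 15.3052

15.3052


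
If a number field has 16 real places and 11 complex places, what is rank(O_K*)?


By Dirichlet's unit theorem:
rank = r1 + r2 - 1
= 16 + 11 - 1
= 26

26


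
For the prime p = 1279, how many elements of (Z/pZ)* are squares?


For prime p, the number of non-zero quadratic residues is (p-1)/2.
= (1279-1)/2
= 639

639


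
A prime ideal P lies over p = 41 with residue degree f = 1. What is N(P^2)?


N(P^a) = p^(a*f)
= 41^(2*1)
= 41^2
= 1681

1681


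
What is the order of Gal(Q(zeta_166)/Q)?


|Gal(Q(zeta_166)/Q)| = phi(166)
= 82

82


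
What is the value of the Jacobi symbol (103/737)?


Compute (103/737) via quadratic reciprocity:
  reciprocity: (103/737) -> +(737/103)
  reduce: (16/103)
  pull out 2: (2/103) = +1  (since 103 mod 8 = 7)
  pull out 2: (2/103) = +1  (since 103 mod 8 = 7)
  pull out 2: (2/103) = +1  (since 103 mod 8 = 7)
  pull out 2: (2/103) = +1  (since 103 mod 8 = 7)
  (1/103) = 1
Product of signs = 1

1


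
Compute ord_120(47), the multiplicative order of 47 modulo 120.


We want ord_120(47), the smallest k >= 1 with 47^k = 1 mod 120.
n = 120 = 2^3 * 3 * 5, phi(120) = 32; the order divides phi(n).
Divisors of 32: 1, 2, 4, 8, 16, 32
Repeated squaring mod 120: 47^1 = 47, 47^2 = 49, 47^4 = 1, 47^8 = 1, 47^16 = 1, 47^32 = 1
Test divisors in increasing order:
  k=1: 47^1 = 47 mod 120
  k=2: 47^2 = 49 mod 120
  k=4: 47^4 = 1 mod 120  <- first divisor giving 1
Order = 4

4


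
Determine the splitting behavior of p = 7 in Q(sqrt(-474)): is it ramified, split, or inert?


K = Q(sqrt(-474)). Since d mod 4 = 2, disc(K) = -1896.
Check p | disc: -1896 mod 7 = 1.
p does not divide disc. Compute Legendre symbol (d/p):
2^((7-1)/2) mod 7 = 1
(d/p) = 1, so p splits: (p) = P*P' with e=1, f=1, g=2.
Therefore p is split.

split


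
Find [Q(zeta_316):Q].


The degree equals Euler's totient phi(316).
316 = 2^2 * 79
phi(316) = 156

156


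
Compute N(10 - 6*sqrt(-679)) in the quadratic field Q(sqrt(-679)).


N(a + b*sqrt(d)) = a^2 - d*b^2
= (10)^2 - (-679)*(-6)^2
= 100 + 24444
= 24544

24544


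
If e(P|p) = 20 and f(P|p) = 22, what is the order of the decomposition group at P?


|D_P| = e * f
= 20 * 22
= 440

440


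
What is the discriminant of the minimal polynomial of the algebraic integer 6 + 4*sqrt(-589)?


The element 6 + 4*sqrt(-589) has minimal polynomial:
x^2 - 12*x + 9460
Discriminant = (-12)^2 - 4*(9460)
= 144 - 37840
= -37696

-37696


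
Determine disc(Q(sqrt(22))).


For K = Q(sqrt(d)) with d squarefree: disc(K) = d if d = 1 mod 4, and disc(K) = 4d if d = 2 or 3 mod 4.
Here d = 22, and d mod 4 = 2.
d = 2 mod 4, not 1 (O_K = Z[sqrt(d)]), so disc(K) = 4d = 4 * (22) = 88

88


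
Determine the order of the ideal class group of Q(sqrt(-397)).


K = Q(sqrt(-397)). d mod 4 = 3, so D = disc(K) = 4d = -1588
h(K) equals the number of primitive reduced positive-definite forms (a, b, c) = a*x^2 + b*x*y + c*y^2 with b^2 - 4ac = D,
where reduced means |b| <= a <= c, with b >= 0 whenever |b| = a or a = c, and primitive means gcd(a, b, c) = 1.
Reduced forces 3a^2 <= |D| = 1588, so 1 <= a <= 23; b must have the parity of D, and c = (b^2 - D)/(4a) must be an integer >= a.
Enumerate a = 1..23, b in [-a, a]:
  a=1: (1, 0, 397)  [1]
  a=2: (2, 2, 199)  [1]
  a=3..6: none
  a=7: (7, -6, 58), (7, 6, 58)  [2]
  a=8..13: none
  a=14: (14, -6, 29), (14, 6, 29)  [2]
  a=15..23: none
Total reduced forms: 1 + 1 + 2 + 2 = 6
h = 6

6


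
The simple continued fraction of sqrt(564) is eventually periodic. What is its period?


Run the CF algorithm for sqrt(564).
a_0 = floor(sqrt(564)) = 23; set m_0=0, q_0=1.
Recurrence: m' = q*a - m,  q' = (d - m'^2)/q,  a' = floor((a_0 + m')/q').
  step 1: m=23, q=35, a=1
  step 2: m=12, q=12, a=2
  step 3: m=12, q=35, a=1
  step 4: m=23, q=1, a=46
a_4 = 2*a_0 = 46, so the period closes here.
sqrt(564) = [23; 1, 2, 1, 46]
Period length = 4

4


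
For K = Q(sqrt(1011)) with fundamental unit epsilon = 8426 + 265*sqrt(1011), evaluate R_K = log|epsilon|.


epsilon = 8426 + 265*sqrt(1011)
= 16851.9999
R = ln(16851.9999)
= 9.7322

9.7322


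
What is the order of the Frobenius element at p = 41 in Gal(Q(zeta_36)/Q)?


The Frobenius at p in Gal(Q(zeta_n)/Q) = (Z/nZ)* is the class of p, so its order is ord_36(41), the smallest k >= 1 with 41^k = 1 mod 36.
n = 36 = 2^2 * 3^2, phi(36) = 12; the order divides phi(n).
Divisors of 12: 1, 2, 3, 4, 6, 12
Repeated squaring mod 36: 41^1 = 5, 41^2 = 25, 41^4 = 13, 41^8 = 25
Test divisors in increasing order:
  k=1: 41^1 = 5 mod 36
  k=2: 41^2 = 25 mod 36
  k=3: 41^3 = 25 * 5 = 17 mod 36
  k=4: 41^4 = 13 mod 36
  k=6: 41^6 = 13 * 25 = 1 mod 36  <- first divisor giving 1
Order = 6

6


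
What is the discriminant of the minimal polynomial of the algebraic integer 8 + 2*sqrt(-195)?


The element 8 + 2*sqrt(-195) has minimal polynomial:
x^2 - 16*x + 844
Discriminant = (-16)^2 - 4*(844)
= 256 - 3376
= -3120

-3120


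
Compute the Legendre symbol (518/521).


p = 521 is prime, so compute (518/521) with the reciprocity algorithm (Jacobi-symbol steps: pull out 2s via (2/n), flip via reciprocity, reduce):
  pull out 2: (2/521) = +1  (since 521 mod 8 = 1)
  reciprocity: (259/521) -> +(521/259)
  reduce: (3/259)
  reciprocity: (3/259) -> -(259/3)
  reduce: (1/3)
  (1/3) = 1
Product of signs = -1
(518/521) = -1

-1


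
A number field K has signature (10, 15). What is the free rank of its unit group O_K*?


By Dirichlet's unit theorem:
rank = r1 + r2 - 1
= 10 + 15 - 1
= 24

24


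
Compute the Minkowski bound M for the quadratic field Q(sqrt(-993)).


d = -993, d mod 4 = 3, so disc(K) = 4d = -3972; |disc(K)| = 3972
Imaginary quadratic field, so n = 2, s = r2 = 1, r1 = 0
M = (n!/n^n) * (4/pi)^s * sqrt(|disc(K)|) = (2!/2^2) * (4/pi)^1 * sqrt(3972)
= 0.5 * 1.273240 * 63.023805
= 40.1222

40.1222


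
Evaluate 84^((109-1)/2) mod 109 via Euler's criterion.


p = 109 is prime and the exponent is (p-1)/2 = 54, so by Euler's criterion 84^54 = (84/109) = +1 or -1 mod 109.
Compute by square-and-multiply:
  54 = 32 + 16 + 4 + 2 (binary 110110)
  Repeated squaring mod 109: 84^1 = 84, 84^2 = 80, 84^4 = 78, 84^8 = 89, 84^16 = 73, 84^32 = 97
  84^54 = 84^32 * 84^16 * 84^4 * 84^2 = 97 * 73 * 78 * 80 mod 109
    97 * 73 = 7081 = 105 mod 109
    105 * 78 = 8190 = 15 mod 109
    15 * 80 = 1200 = 1 mod 109
  84^54 = 1 mod 109
Result 1: 84 is a quadratic residue mod 109.
84^54 mod 109 = 1

1


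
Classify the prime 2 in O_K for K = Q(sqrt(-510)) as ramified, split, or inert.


K = Q(sqrt(-510)). Since d mod 4 = 2, disc(K) = -2040.
Check p | disc: -2040 mod 2 = 0.
p divides disc, so p ramifies: (p) = P^2 with e=2, f=1, g=1.
Therefore p is ramified.

ramified


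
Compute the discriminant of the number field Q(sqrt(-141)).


For K = Q(sqrt(d)) with d squarefree: disc(K) = d if d = 1 mod 4, and disc(K) = 4d if d = 2 or 3 mod 4.
Here d = -141, and d mod 4 = 3.
d = 3 mod 4, not 1 (O_K = Z[sqrt(d)]), so disc(K) = 4d = 4 * (-141) = -564

-564


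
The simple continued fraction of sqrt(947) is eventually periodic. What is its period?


Run the CF algorithm for sqrt(947).
a_0 = floor(sqrt(947)) = 30; set m_0=0, q_0=1.
Recurrence: m' = q*a - m,  q' = (d - m'^2)/q,  a' = floor((a_0 + m')/q').
  step 1: m=30, q=47, a=1
  step 2: m=17, q=14, a=3
  step 3: m=25, q=23, a=2
  step 4: m=21, q=22, a=2
  step 5: m=23, q=19, a=2
  step 6: m=15, q=38, a=1
  step 7: m=23, q=11, a=4
  step 8: m=21, q=46, a=1
  step 9: m=25, q=7, a=7
  step 10: m=24, q=53, a=1
  step 11: m=29, q=2, a=29
  step 12: m=29, q=53, a=1
  step 13: m=24, q=7, a=7
  step 14: m=25, q=46, a=1
  step 15: m=21, q=11, a=4
  step 16: m=23, q=38, a=1
  step 17: m=15, q=19, a=2
  step 18: m=23, q=22, a=2
  step 19: m=21, q=23, a=2
  step 20: m=25, q=14, a=3
  step 21: m=17, q=47, a=1
  step 22: m=30, q=1, a=60
a_22 = 2*a_0 = 60, so the period closes here.
sqrt(947) = [30; 1, 3, 2, 2, 2, 1, 4, 1, 7, 1, 29, 1, 7, 1, 4, 1, 2, 2, 2, 3, 1, 60]
Period length = 22

22


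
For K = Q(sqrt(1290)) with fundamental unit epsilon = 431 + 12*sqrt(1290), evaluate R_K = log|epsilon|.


epsilon = 431 + 12*sqrt(1290)
= 861.9988
R = ln(861.9988)
= 6.7593

6.7593


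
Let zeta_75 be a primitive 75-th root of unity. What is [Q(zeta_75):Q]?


The degree equals Euler's totient phi(75).
75 = 3 * 5^2
phi(75) = 40

40


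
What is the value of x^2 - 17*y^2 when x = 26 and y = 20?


x^2 - d*y^2
= 26^2 - 17*20^2
= 676 - 6800
= -6124

-6124


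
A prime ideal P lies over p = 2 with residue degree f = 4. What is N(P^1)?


N(P^a) = p^(a*f)
= 2^(1*4)
= 2^4
= 16

16


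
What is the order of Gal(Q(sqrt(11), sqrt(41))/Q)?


The 2 square roots of distinct primes are multiplicatively independent over Q,
so [K:Q] = 2^2 and Gal(K/Q) is isomorphic to (Z/2Z)^2.
|Gal| = 2^2 = 4

4


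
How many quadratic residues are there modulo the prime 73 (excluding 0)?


For prime p, the number of non-zero quadratic residues is (p-1)/2.
= (73-1)/2
= 36

36


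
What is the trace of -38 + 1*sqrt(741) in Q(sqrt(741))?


Tr(a + b*sqrt(d)) = (a + b*sqrt(d)) + (a - b*sqrt(d)) = 2a
= 2 * (-38)
= -76

-76


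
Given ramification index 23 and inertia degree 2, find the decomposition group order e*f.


|D_P| = e * f
= 23 * 2
= 46

46


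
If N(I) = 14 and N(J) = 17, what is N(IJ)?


N(IJ) = N(I) * N(J)
= 14 * 17
= 238

238


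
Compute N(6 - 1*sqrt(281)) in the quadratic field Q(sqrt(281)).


N(a + b*sqrt(d)) = a^2 - d*b^2
= (6)^2 - (281)*(-1)^2
= 36 - 281
= -245

-245


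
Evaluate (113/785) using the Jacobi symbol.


Compute (113/785) via quadratic reciprocity:
  reciprocity: (113/785) -> +(785/113)
  reduce: (107/113)
  reciprocity: (107/113) -> +(113/107)
  reduce: (6/107)
  pull out 2: (2/107) = -1  (since 107 mod 8 = 3)
  reciprocity: (3/107) -> -(107/3)
  reduce: (2/3)
  pull out 2: (2/3) = -1  (since 3 mod 8 = 3)
  (1/3) = 1
Product of signs = -1

-1


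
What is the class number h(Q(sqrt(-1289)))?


K = Q(sqrt(-1289)). d mod 4 = 3, so D = disc(K) = 4d = -5156
h(K) equals the number of primitive reduced positive-definite forms (a, b, c) = a*x^2 + b*x*y + c*y^2 with b^2 - 4ac = D,
where reduced means |b| <= a <= c, with b >= 0 whenever |b| = a or a = c, and primitive means gcd(a, b, c) = 1.
Reduced forces 3a^2 <= |D| = 5156, so 1 <= a <= 41; b must have the parity of D, and c = (b^2 - D)/(4a) must be an integer >= a.
Enumerate a = 1..41, b in [-a, a]:
  a=1: (1, 0, 1289)  [1]
  a=2: (2, 2, 645)  [1]
  a=3: (3, -2, 430), (3, 2, 430)  [2]
  a=4: none
  a=5: (5, -2, 258), (5, 2, 258)  [2]
  a=6: (6, -2, 215), (6, 2, 215)  [2]
  a=7..8: none
  a=9: (9, -8, 145), (9, 8, 145)  [2]
  a=10: (10, -2, 129), (10, 2, 129)  [2]
  a=11: (11, -6, 118), (11, 6, 118)  [2]
  a=12..14: none
  a=15: (15, -8, 87), (15, -2, 86), (15, 2, 86), (15, 8, 87)  [4]
  a=16..17: none
  a=18: (18, -10, 73), (18, 10, 73)  [2]
  a=19..21: none
  a=22: (22, -6, 59), (22, 6, 59)  [2]
  a=23..24: none
  a=25: (25, -12, 53), (25, 12, 53)  [2]
  a=26: none
  a=27: (27, -26, 54), (27, 26, 54)  [2]
  a=28: none
  a=29: (29, -8, 45), (29, 8, 45)  [2]
  a=30: (30, -22, 47), (30, -2, 43), (30, 2, 43), (30, 22, 47)  [4]
  a=31..32: none
  a=33: (33, -28, 45), (33, -16, 41), (33, 16, 41), (33, 28, 45)  [4]
  a=34..41: none
Total reduced forms: 1 + 1 + 2 + 2 + 2 + 2 + 2 + 2 + 4 + 2 + 2 + 2 + 2 + 2 + 4 + 4 = 36
h = 36

36


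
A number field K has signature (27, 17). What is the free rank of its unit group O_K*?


By Dirichlet's unit theorem:
rank = r1 + r2 - 1
= 27 + 17 - 1
= 43

43


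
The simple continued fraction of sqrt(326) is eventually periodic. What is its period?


Run the CF algorithm for sqrt(326).
a_0 = floor(sqrt(326)) = 18; set m_0=0, q_0=1.
Recurrence: m' = q*a - m,  q' = (d - m'^2)/q,  a' = floor((a_0 + m')/q').
  step 1: m=18, q=2, a=18
  step 2: m=18, q=1, a=36
a_2 = 2*a_0 = 36, so the period closes here.
sqrt(326) = [18; 18, 36]
Period length = 2

2


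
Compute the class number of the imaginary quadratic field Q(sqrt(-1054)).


K = Q(sqrt(-1054)). d mod 4 = 2, so D = disc(K) = 4d = -4216
h(K) equals the number of primitive reduced positive-definite forms (a, b, c) = a*x^2 + b*x*y + c*y^2 with b^2 - 4ac = D,
where reduced means |b| <= a <= c, with b >= 0 whenever |b| = a or a = c, and primitive means gcd(a, b, c) = 1.
Reduced forces 3a^2 <= |D| = 4216, so 1 <= a <= 37; b must have the parity of D, and c = (b^2 - D)/(4a) must be an integer >= a.
Enumerate a = 1..37, b in [-a, a]:
  a=1: (1, 0, 1054)  [1]
  a=2: (2, 0, 527)  [1]
  a=3..4: none
  a=5: (5, -2, 211), (5, 2, 211)  [2]
  a=6..9: none
  a=10: (10, -8, 107), (10, 8, 107)  [2]
  a=11..12: none
  a=13: (13, -10, 83), (13, 10, 83)  [2]
  a=14..16: none
  a=17: (17, 0, 62)  [1]
  a=18..22: none
  a=23: (23, -4, 46), (23, 4, 46)  [2]
  a=24: none
  a=25: (25, -22, 47), (25, 22, 47)  [2]
  a=26: (26, -16, 43), (26, 16, 43)  [2]
  a=27..30: none
  a=31: (31, 0, 34)  [1]
  a=32..37: none
Total reduced forms: 1 + 1 + 2 + 2 + 2 + 1 + 2 + 2 + 2 + 1 = 16
h = 16

16


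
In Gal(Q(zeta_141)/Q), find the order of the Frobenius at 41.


The Frobenius at p in Gal(Q(zeta_n)/Q) = (Z/nZ)* is the class of p, so its order is ord_141(41), the smallest k >= 1 with 41^k = 1 mod 141.
n = 141 = 3 * 47, phi(141) = 92; the order divides phi(n).
Divisors of 92: 1, 2, 4, 23, 46, 92
Repeated squaring mod 141: 41^1 = 41, 41^2 = 130, 41^4 = 121, 41^8 = 118, 41^16 = 106, 41^32 = 97, 41^64 = 103
Test divisors in increasing order:
  k=1: 41^1 = 41 mod 141
  k=2: 41^2 = 130 mod 141
  k=4: 41^4 = 121 mod 141
  k=23: 41^23 = 106 * 121 * 130 * 41 = 140 mod 141
  k=46: 41^46 = 97 * 118 * 121 * 130 = 1 mod 141  <- first divisor giving 1
Order = 46

46


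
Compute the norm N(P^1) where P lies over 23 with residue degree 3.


N(P^a) = p^(a*f)
= 23^(1*3)
= 23^3
= 12167

12167


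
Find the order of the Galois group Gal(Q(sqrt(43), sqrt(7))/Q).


The 2 square roots of distinct primes are multiplicatively independent over Q,
so [K:Q] = 2^2 and Gal(K/Q) is isomorphic to (Z/2Z)^2.
|Gal| = 2^2 = 4

4


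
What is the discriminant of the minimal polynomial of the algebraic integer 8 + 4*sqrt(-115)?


The element 8 + 4*sqrt(-115) has minimal polynomial:
x^2 - 16*x + 1904
Discriminant = (-16)^2 - 4*(1904)
= 256 - 7616
= -7360

-7360


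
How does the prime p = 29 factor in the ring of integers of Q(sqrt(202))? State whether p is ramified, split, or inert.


K = Q(sqrt(202)). Since d mod 4 = 2, disc(K) = 808.
Check p | disc: 808 mod 29 = 25.
p does not divide disc. Compute Legendre symbol (d/p):
28^((29-1)/2) mod 29 = 1
(d/p) = 1, so p splits: (p) = P*P' with e=1, f=1, g=2.
Therefore p is split.

split


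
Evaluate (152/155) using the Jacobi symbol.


Compute (152/155) via quadratic reciprocity:
  pull out 2: (2/155) = -1  (since 155 mod 8 = 3)
  pull out 2: (2/155) = -1  (since 155 mod 8 = 3)
  pull out 2: (2/155) = -1  (since 155 mod 8 = 3)
  reciprocity: (19/155) -> -(155/19)
  reduce: (3/19)
  reciprocity: (3/19) -> -(19/3)
  reduce: (1/3)
  (1/3) = 1
Product of signs = -1

-1


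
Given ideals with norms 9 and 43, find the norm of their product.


N(IJ) = N(I) * N(J)
= 9 * 43
= 387

387


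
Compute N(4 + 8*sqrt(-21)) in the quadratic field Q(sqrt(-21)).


N(a + b*sqrt(d)) = a^2 - d*b^2
= (4)^2 - (-21)*(8)^2
= 16 + 1344
= 1360

1360


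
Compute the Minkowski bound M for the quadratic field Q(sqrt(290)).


d = 290, d mod 4 = 2, so disc(K) = 4d = 1160; |disc(K)| = 1160
Real quadratic field, so n = 2, s = r2 = 0, r1 = 2
M = (n!/n^n) * (4/pi)^s * sqrt(|disc(K)|) = (2!/2^2) * (4/pi)^0 * sqrt(1160)
= 0.5 * 1.000000 * 34.058773
= 17.0294

17.0294


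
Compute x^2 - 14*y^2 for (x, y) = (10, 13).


x^2 - d*y^2
= 10^2 - 14*13^2
= 100 - 2366
= -2266

-2266


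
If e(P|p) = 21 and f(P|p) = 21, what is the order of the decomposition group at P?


|D_P| = e * f
= 21 * 21
= 441

441


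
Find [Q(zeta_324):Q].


The degree equals Euler's totient phi(324).
324 = 2^2 * 3^4
phi(324) = 108

108


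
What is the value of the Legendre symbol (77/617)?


p = 617 is prime, so compute (77/617) with the reciprocity algorithm (Jacobi-symbol steps: pull out 2s via (2/n), flip via reciprocity, reduce):
  reciprocity: (77/617) -> +(617/77)
  reduce: (1/77)
  (1/77) = 1
Product of signs = 1
(77/617) = 1

1


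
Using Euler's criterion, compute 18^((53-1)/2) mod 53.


p = 53 is prime and the exponent is (p-1)/2 = 26, so by Euler's criterion 18^26 = (18/53) = +1 or -1 mod 53.
Compute by square-and-multiply:
  26 = 16 + 8 + 2 (binary 11010)
  Repeated squaring mod 53: 18^1 = 18, 18^2 = 6, 18^4 = 36, 18^8 = 24, 18^16 = 46
  18^26 = 18^16 * 18^8 * 18^2 = 46 * 24 * 6 mod 53
    46 * 24 = 1104 = 44 mod 53
    44 * 6 = 264 = 52 mod 53
  18^26 = 52 mod 53
Result 52 = p - 1 = -1 mod 53: 18 is a quadratic non-residue mod 53. As a residue in [0, p-1] the value is 52.
18^26 mod 53 = 52

52


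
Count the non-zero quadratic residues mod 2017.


For prime p, the number of non-zero quadratic residues is (p-1)/2.
= (2017-1)/2
= 1008

1008


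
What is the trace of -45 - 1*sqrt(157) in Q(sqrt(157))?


Tr(a + b*sqrt(d)) = (a + b*sqrt(d)) + (a - b*sqrt(d)) = 2a
= 2 * (-45)
= -90

-90


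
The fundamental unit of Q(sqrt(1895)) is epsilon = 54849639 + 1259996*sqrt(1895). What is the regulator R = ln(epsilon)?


epsilon = 54849639 + 1259996*sqrt(1895)
= 1.0970e+08
R = ln(1.0970e+08)
= 18.5133

18.5133


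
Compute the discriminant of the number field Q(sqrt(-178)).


For K = Q(sqrt(d)) with d squarefree: disc(K) = d if d = 1 mod 4, and disc(K) = 4d if d = 2 or 3 mod 4.
Here d = -178, and d mod 4 = 2.
d = 2 mod 4, not 1 (O_K = Z[sqrt(d)]), so disc(K) = 4d = 4 * (-178) = -712

-712


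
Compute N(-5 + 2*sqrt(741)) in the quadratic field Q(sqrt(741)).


N(a + b*sqrt(d)) = a^2 - d*b^2
= (-5)^2 - (741)*(2)^2
= 25 - 2964
= -2939

-2939


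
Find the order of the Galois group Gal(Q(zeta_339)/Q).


|Gal(Q(zeta_339)/Q)| = phi(339)
= 224

224


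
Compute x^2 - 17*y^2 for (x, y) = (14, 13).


x^2 - d*y^2
= 14^2 - 17*13^2
= 196 - 2873
= -2677

-2677


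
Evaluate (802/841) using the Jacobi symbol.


Compute (802/841) via quadratic reciprocity:
  pull out 2: (2/841) = +1  (since 841 mod 8 = 1)
  reciprocity: (401/841) -> +(841/401)
  reduce: (39/401)
  reciprocity: (39/401) -> +(401/39)
  reduce: (11/39)
  reciprocity: (11/39) -> -(39/11)
  reduce: (6/11)
  pull out 2: (2/11) = -1  (since 11 mod 8 = 3)
  reciprocity: (3/11) -> -(11/3)
  reduce: (2/3)
  pull out 2: (2/3) = -1  (since 3 mod 8 = 3)
  (1/3) = 1
Product of signs = 1

1


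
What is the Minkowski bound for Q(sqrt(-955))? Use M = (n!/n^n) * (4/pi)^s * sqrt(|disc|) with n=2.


d = -955, d mod 4 = 1, so disc(K) = d = -955; |disc(K)| = 955
Imaginary quadratic field, so n = 2, s = r2 = 1, r1 = 0
M = (n!/n^n) * (4/pi)^s * sqrt(|disc(K)|) = (2!/2^2) * (4/pi)^1 * sqrt(955)
= 0.5 * 1.273240 * 30.903074
= 19.6735

19.6735


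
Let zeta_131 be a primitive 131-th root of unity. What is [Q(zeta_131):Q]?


The degree equals Euler's totient phi(131).
131 = 131
phi(131) = 130

130


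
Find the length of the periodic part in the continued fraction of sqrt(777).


Run the CF algorithm for sqrt(777).
a_0 = floor(sqrt(777)) = 27; set m_0=0, q_0=1.
Recurrence: m' = q*a - m,  q' = (d - m'^2)/q,  a' = floor((a_0 + m')/q').
  step 1: m=27, q=48, a=1
  step 2: m=21, q=7, a=6
  step 3: m=21, q=48, a=1
  step 4: m=27, q=1, a=54
a_4 = 2*a_0 = 54, so the period closes here.
sqrt(777) = [27; 1, 6, 1, 54]
Period length = 4

4


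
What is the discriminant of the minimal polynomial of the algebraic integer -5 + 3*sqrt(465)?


The element -5 + 3*sqrt(465) has minimal polynomial:
x^2 + 10*x - 4160
Discriminant = (10)^2 - 4*(-4160)
= 100 + 16640
= 16740

16740


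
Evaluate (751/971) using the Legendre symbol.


p = 971 is prime, so compute (751/971) with the reciprocity algorithm (Jacobi-symbol steps: pull out 2s via (2/n), flip via reciprocity, reduce):
  reciprocity: (751/971) -> -(971/751)
  reduce: (220/751)
  pull out 2: (2/751) = +1  (since 751 mod 8 = 7)
  pull out 2: (2/751) = +1  (since 751 mod 8 = 7)
  reciprocity: (55/751) -> -(751/55)
  reduce: (36/55)
  pull out 2: (2/55) = +1  (since 55 mod 8 = 7)
  pull out 2: (2/55) = +1  (since 55 mod 8 = 7)
  reciprocity: (9/55) -> +(55/9)
  reduce: (1/9)
  (1/9) = 1
Product of signs = 1
(751/971) = 1

1


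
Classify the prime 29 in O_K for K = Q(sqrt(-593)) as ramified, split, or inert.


K = Q(sqrt(-593)). Since d mod 4 = 3, disc(K) = -2372.
Check p | disc: -2372 mod 29 = 6.
p does not divide disc. Compute Legendre symbol (d/p):
16^((29-1)/2) mod 29 = 1
(d/p) = 1, so p splits: (p) = P*P' with e=1, f=1, g=2.
Therefore p is split.

split


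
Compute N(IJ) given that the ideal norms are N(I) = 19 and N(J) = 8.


N(IJ) = N(I) * N(J)
= 19 * 8
= 152

152


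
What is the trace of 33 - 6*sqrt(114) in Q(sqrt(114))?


Tr(a + b*sqrt(d)) = (a + b*sqrt(d)) + (a - b*sqrt(d)) = 2a
= 2 * (33)
= 66

66


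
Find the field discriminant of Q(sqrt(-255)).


For K = Q(sqrt(d)) with d squarefree: disc(K) = d if d = 1 mod 4, and disc(K) = 4d if d = 2 or 3 mod 4.
Here d = -255, and d mod 4 = 1.
d = 1 mod 4 (O_K = Z[(1+sqrt(d))/2]), so disc(K) = d = -255

-255


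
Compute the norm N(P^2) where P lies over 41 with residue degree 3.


N(P^a) = p^(a*f)
= 41^(2*3)
= 41^6
= 4750104241

4750104241


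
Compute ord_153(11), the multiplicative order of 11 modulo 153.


We want ord_153(11), the smallest k >= 1 with 11^k = 1 mod 153.
n = 153 = 3^2 * 17, phi(153) = 96; the order divides phi(n).
Divisors of 96: 1, 2, 3, 4, 6, 8, 12, 16, 24, 32, 48, 96
Repeated squaring mod 153: 11^1 = 11, 11^2 = 121, 11^4 = 106, 11^8 = 67, 11^16 = 52, 11^32 = 103, 11^64 = 52
Test divisors in increasing order:
  k=1: 11^1 = 11 mod 153
  k=2: 11^2 = 121 mod 153
  k=3: 11^3 = 121 * 11 = 107 mod 153
  k=4: 11^4 = 106 mod 153
  k=6: 11^6 = 106 * 121 = 127 mod 153
  k=8: 11^8 = 67 mod 153
  k=12: 11^12 = 67 * 106 = 64 mod 153
  k=16: 11^16 = 52 mod 153
  k=24: 11^24 = 52 * 67 = 118 mod 153
  k=32: 11^32 = 103 mod 153
  k=48: 11^48 = 103 * 52 = 1 mod 153  <- first divisor giving 1
Order = 48

48


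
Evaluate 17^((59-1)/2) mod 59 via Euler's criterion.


p = 59 is prime and the exponent is (p-1)/2 = 29, so by Euler's criterion 17^29 = (17/59) = +1 or -1 mod 59.
Compute by square-and-multiply:
  29 = 16 + 8 + 4 + 1 (binary 11101)
  Repeated squaring mod 59: 17^1 = 17, 17^2 = 53, 17^4 = 36, 17^8 = 57, 17^16 = 4
  17^29 = 17^16 * 17^8 * 17^4 * 17^1 = 4 * 57 * 36 * 17 mod 59
    4 * 57 = 228 = 51 mod 59
    51 * 36 = 1836 = 7 mod 59
    7 * 17 = 119 = 1 mod 59
  17^29 = 1 mod 59
Result 1: 17 is a quadratic residue mod 59.
17^29 mod 59 = 1

1


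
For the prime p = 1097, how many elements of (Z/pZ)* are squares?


For prime p, the number of non-zero quadratic residues is (p-1)/2.
= (1097-1)/2
= 548

548


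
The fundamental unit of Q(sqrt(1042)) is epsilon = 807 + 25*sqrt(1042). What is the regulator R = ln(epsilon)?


epsilon = 807 + 25*sqrt(1042)
= 1614.0006
R = ln(1614.0006)
= 7.3865

7.3865


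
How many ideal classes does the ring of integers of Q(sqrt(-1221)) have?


K = Q(sqrt(-1221)). d mod 4 = 3, so D = disc(K) = 4d = -4884
h(K) equals the number of primitive reduced positive-definite forms (a, b, c) = a*x^2 + b*x*y + c*y^2 with b^2 - 4ac = D,
where reduced means |b| <= a <= c, with b >= 0 whenever |b| = a or a = c, and primitive means gcd(a, b, c) = 1.
Reduced forces 3a^2 <= |D| = 4884, so 1 <= a <= 40; b must have the parity of D, and c = (b^2 - D)/(4a) must be an integer >= a.
Enumerate a = 1..40, b in [-a, a]:
  a=1: (1, 0, 1221)  [1]
  a=2: (2, 2, 611)  [1]
  a=3: (3, 0, 407)  [1]
  a=4: none
  a=5: (5, -4, 245), (5, 4, 245)  [2]
  a=6: (6, 6, 205)  [1]
  a=7: (7, -4, 175), (7, 4, 175)  [2]
  a=8..9: none
  a=10: (10, -6, 123), (10, 6, 123)  [2]
  a=11: (11, 0, 111)  [1]
  a=12: none
  a=13: (13, -2, 94), (13, 2, 94)  [2]
  a=14: (14, -10, 89), (14, 10, 89)  [2]
  a=15: (15, -6, 82), (15, 6, 82)  [2]
  a=16..20: none
  a=21: (21, -18, 62), (21, 18, 62)  [2]
  a=22: (22, 22, 61)  [1]
  a=23..24: none
  a=25: (25, -4, 49), (25, 4, 49)  [2]
  a=26: (26, -2, 47), (26, 2, 47)  [2]
  a=27..29: none
  a=30: (30, -6, 41), (30, 6, 41)  [2]
  a=31: (31, -18, 42), (31, 18, 42)  [2]
  a=32: none
  a=33: (33, 0, 37)  [1]
  a=34: none
  a=35: (35, -24, 39), (35, 4, 35), (35, 24, 39)  [3]
  a=36..40: none
Total reduced forms: 1 + 1 + 1 + 2 + 1 + 2 + 2 + 1 + 2 + 2 + 2 + 2 + 1 + 2 + 2 + 2 + 2 + 1 + 3 = 32
h = 32

32


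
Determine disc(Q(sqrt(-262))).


For K = Q(sqrt(d)) with d squarefree: disc(K) = d if d = 1 mod 4, and disc(K) = 4d if d = 2 or 3 mod 4.
Here d = -262, and d mod 4 = 2.
d = 2 mod 4, not 1 (O_K = Z[sqrt(d)]), so disc(K) = 4d = 4 * (-262) = -1048

-1048


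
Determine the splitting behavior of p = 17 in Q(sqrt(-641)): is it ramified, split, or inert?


K = Q(sqrt(-641)). Since d mod 4 = 3, disc(K) = -2564.
Check p | disc: -2564 mod 17 = 3.
p does not divide disc. Compute Legendre symbol (d/p):
5^((17-1)/2) mod 17 = -1
(d/p) = -1, so p is inert: (p) stays prime with e=1, f=2, g=1.
Therefore p is inert.

inert


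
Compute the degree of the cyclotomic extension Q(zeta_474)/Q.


The degree equals Euler's totient phi(474).
474 = 2 * 3 * 79
phi(474) = 156

156


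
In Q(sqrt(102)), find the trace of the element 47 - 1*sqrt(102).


Tr(a + b*sqrt(d)) = (a + b*sqrt(d)) + (a - b*sqrt(d)) = 2a
= 2 * (47)
= 94

94


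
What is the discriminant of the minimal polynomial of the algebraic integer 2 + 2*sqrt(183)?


The element 2 + 2*sqrt(183) has minimal polynomial:
x^2 - 4*x - 728
Discriminant = (-4)^2 - 4*(-728)
= 16 + 2912
= 2928

2928


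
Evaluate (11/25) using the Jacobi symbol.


Compute (11/25) via quadratic reciprocity:
  reciprocity: (11/25) -> +(25/11)
  reduce: (3/11)
  reciprocity: (3/11) -> -(11/3)
  reduce: (2/3)
  pull out 2: (2/3) = -1  (since 3 mod 8 = 3)
  (1/3) = 1
Product of signs = 1

1


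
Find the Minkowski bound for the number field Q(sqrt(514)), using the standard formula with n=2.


d = 514, d mod 4 = 2, so disc(K) = 4d = 2056; |disc(K)| = 2056
Real quadratic field, so n = 2, s = r2 = 0, r1 = 2
M = (n!/n^n) * (4/pi)^s * sqrt(|disc(K)|) = (2!/2^2) * (4/pi)^0 * sqrt(2056)
= 0.5 * 1.000000 * 45.343136
= 22.6716

22.6716


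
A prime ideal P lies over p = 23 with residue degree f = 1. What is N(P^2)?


N(P^a) = p^(a*f)
= 23^(2*1)
= 23^2
= 529

529


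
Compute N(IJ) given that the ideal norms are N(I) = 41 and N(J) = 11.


N(IJ) = N(I) * N(J)
= 41 * 11
= 451

451


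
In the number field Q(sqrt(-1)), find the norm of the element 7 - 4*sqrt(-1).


N(a + b*sqrt(d)) = a^2 - d*b^2
= (7)^2 - (-1)*(-4)^2
= 49 + 16
= 65

65


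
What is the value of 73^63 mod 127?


p = 127 is prime and the exponent is (p-1)/2 = 63, so by Euler's criterion 73^63 = (73/127) = +1 or -1 mod 127.
Compute by square-and-multiply:
  63 = 32 + 16 + 8 + 4 + 2 + 1 (binary 111111)
  Repeated squaring mod 127: 73^1 = 73, 73^2 = 122, 73^4 = 25, 73^8 = 117, 73^16 = 100, 73^32 = 94
  73^63 = 73^32 * 73^16 * 73^8 * 73^4 * 73^2 * 73^1 = 94 * 100 * 117 * 25 * 122 * 73 mod 127
    94 * 100 = 9400 = 2 mod 127
    2 * 117 = 234 = 107 mod 127
    107 * 25 = 2675 = 8 mod 127
    8 * 122 = 976 = 87 mod 127
    87 * 73 = 6351 = 1 mod 127
  73^63 = 1 mod 127
Result 1: 73 is a quadratic residue mod 127.
73^63 mod 127 = 1

1


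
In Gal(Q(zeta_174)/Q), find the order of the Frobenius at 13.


The Frobenius at p in Gal(Q(zeta_n)/Q) = (Z/nZ)* is the class of p, so its order is ord_174(13), the smallest k >= 1 with 13^k = 1 mod 174.
n = 174 = 2 * 3 * 29, phi(174) = 56; the order divides phi(n).
Divisors of 56: 1, 2, 4, 7, 8, 14, 28, 56
Repeated squaring mod 174: 13^1 = 13, 13^2 = 169, 13^4 = 25, 13^8 = 103, 13^16 = 169, 13^32 = 25
Test divisors in increasing order:
  k=1: 13^1 = 13 mod 174
  k=2: 13^2 = 169 mod 174
  k=4: 13^4 = 25 mod 174
  k=7: 13^7 = 25 * 169 * 13 = 115 mod 174
  k=8: 13^8 = 103 mod 174
  k=14: 13^14 = 103 * 25 * 169 = 1 mod 174  <- first divisor giving 1
Order = 14

14


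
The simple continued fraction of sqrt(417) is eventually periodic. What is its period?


Run the CF algorithm for sqrt(417).
a_0 = floor(sqrt(417)) = 20; set m_0=0, q_0=1.
Recurrence: m' = q*a - m,  q' = (d - m'^2)/q,  a' = floor((a_0 + m')/q').
  step 1: m=20, q=17, a=2
  step 2: m=14, q=13, a=2
  step 3: m=12, q=21, a=1
  step 4: m=9, q=16, a=1
  step 5: m=7, q=23, a=1
  step 6: m=16, q=7, a=5
  step 7: m=19, q=8, a=4
  step 8: m=13, q=31, a=1
  step 9: m=18, q=3, a=12
  step 10: m=18, q=31, a=1
  step 11: m=13, q=8, a=4
  step 12: m=19, q=7, a=5
  step 13: m=16, q=23, a=1
  step 14: m=7, q=16, a=1
  step 15: m=9, q=21, a=1
  step 16: m=12, q=13, a=2
  step 17: m=14, q=17, a=2
  step 18: m=20, q=1, a=40
a_18 = 2*a_0 = 40, so the period closes here.
sqrt(417) = [20; 2, 2, 1, 1, 1, 5, 4, 1, 12, 1, 4, 5, 1, 1, 1, 2, 2, 40]
Period length = 18

18


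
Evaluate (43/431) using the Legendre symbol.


p = 431 is prime, so compute (43/431) with the reciprocity algorithm (Jacobi-symbol steps: pull out 2s via (2/n), flip via reciprocity, reduce):
  reciprocity: (43/431) -> -(431/43)
  reduce: (1/43)
  (1/43) = 1
Product of signs = -1
(43/431) = -1

-1


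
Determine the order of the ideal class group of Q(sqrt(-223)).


K = Q(sqrt(-223)). d mod 4 = 1, so D = disc(K) = d = -223
h(K) equals the number of primitive reduced positive-definite forms (a, b, c) = a*x^2 + b*x*y + c*y^2 with b^2 - 4ac = D,
where reduced means |b| <= a <= c, with b >= 0 whenever |b| = a or a = c, and primitive means gcd(a, b, c) = 1.
Reduced forces 3a^2 <= |D| = 223, so 1 <= a <= 8; b must have the parity of D, and c = (b^2 - D)/(4a) must be an integer >= a.
Enumerate a = 1..8, b in [-a, a]:
  a=1: (1, 1, 56)  [1]
  a=2: (2, -1, 28), (2, 1, 28)  [2]
  a=3: none
  a=4: (4, -1, 14), (4, 1, 14)  [2]
  a=5..6: none
  a=7: (7, -1, 8), (7, 1, 8)  [2]
  a=8: none
Total reduced forms: 1 + 2 + 2 + 2 = 7
h = 7

7


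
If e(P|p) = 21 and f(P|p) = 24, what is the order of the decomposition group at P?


|D_P| = e * f
= 21 * 24
= 504

504


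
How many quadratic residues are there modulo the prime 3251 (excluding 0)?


For prime p, the number of non-zero quadratic residues is (p-1)/2.
= (3251-1)/2
= 1625

1625


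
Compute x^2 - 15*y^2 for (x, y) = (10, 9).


x^2 - d*y^2
= 10^2 - 15*9^2
= 100 - 1215
= -1115

-1115


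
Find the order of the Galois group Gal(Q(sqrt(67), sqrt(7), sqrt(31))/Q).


The 3 square roots of distinct primes are multiplicatively independent over Q,
so [K:Q] = 2^3 and Gal(K/Q) is isomorphic to (Z/2Z)^3.
|Gal| = 2^3 = 8

8


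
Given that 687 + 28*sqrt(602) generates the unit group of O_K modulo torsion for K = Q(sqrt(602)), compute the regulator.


epsilon = 687 + 28*sqrt(602)
= 1373.9993
R = ln(1373.9993)
= 7.2255

7.2255


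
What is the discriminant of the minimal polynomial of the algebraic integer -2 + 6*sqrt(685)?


The element -2 + 6*sqrt(685) has minimal polynomial:
x^2 + 4*x - 24656
Discriminant = (4)^2 - 4*(-24656)
= 16 + 98624
= 98640

98640


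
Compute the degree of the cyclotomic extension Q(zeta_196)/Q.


The degree equals Euler's totient phi(196).
196 = 2^2 * 7^2
phi(196) = 84

84


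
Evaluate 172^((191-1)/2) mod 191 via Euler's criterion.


p = 191 is prime and the exponent is (p-1)/2 = 95, so by Euler's criterion 172^95 = (172/191) = +1 or -1 mod 191.
Compute by square-and-multiply:
  95 = 64 + 16 + 8 + 4 + 2 + 1 (binary 1011111)
  Repeated squaring mod 191: 172^1 = 172, 172^2 = 170, 172^4 = 59, 172^8 = 43, 172^16 = 130, 172^32 = 92, 172^64 = 60
  172^95 = 172^64 * 172^16 * 172^8 * 172^4 * 172^2 * 172^1 = 60 * 130 * 43 * 59 * 170 * 172 mod 191
    60 * 130 = 7800 = 160 mod 191
    160 * 43 = 6880 = 4 mod 191
    4 * 59 = 236 = 45 mod 191
    45 * 170 = 7650 = 10 mod 191
    10 * 172 = 1720 = 1 mod 191
  172^95 = 1 mod 191
Result 1: 172 is a quadratic residue mod 191.
172^95 mod 191 = 1

1


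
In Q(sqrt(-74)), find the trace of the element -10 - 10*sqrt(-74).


Tr(a + b*sqrt(d)) = (a + b*sqrt(d)) + (a - b*sqrt(d)) = 2a
= 2 * (-10)
= -20

-20


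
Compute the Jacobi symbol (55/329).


Compute (55/329) via quadratic reciprocity:
  reciprocity: (55/329) -> +(329/55)
  reduce: (54/55)
  pull out 2: (2/55) = +1  (since 55 mod 8 = 7)
  reciprocity: (27/55) -> -(55/27)
  reduce: (1/27)
  (1/27) = 1
Product of signs = -1

-1


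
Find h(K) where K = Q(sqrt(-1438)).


K = Q(sqrt(-1438)). d mod 4 = 2, so D = disc(K) = 4d = -5752
h(K) equals the number of primitive reduced positive-definite forms (a, b, c) = a*x^2 + b*x*y + c*y^2 with b^2 - 4ac = D,
where reduced means |b| <= a <= c, with b >= 0 whenever |b| = a or a = c, and primitive means gcd(a, b, c) = 1.
Reduced forces 3a^2 <= |D| = 5752, so 1 <= a <= 43; b must have the parity of D, and c = (b^2 - D)/(4a) must be an integer >= a.
Enumerate a = 1..43, b in [-a, a]:
  a=1: (1, 0, 1438)  [1]
  a=2: (2, 0, 719)  [1]
  a=3..6: none
  a=7: (7, -4, 206), (7, 4, 206)  [2]
  a=8..10: none
  a=11: (11, -10, 133), (11, 10, 133)  [2]
  a=12..13: none
  a=14: (14, -4, 103), (14, 4, 103)  [2]
  a=15..18: none
  a=19: (19, -10, 77), (19, 10, 77)  [2]
  a=20..21: none
  a=22: (22, -12, 67), (22, 12, 67)  [2]
  a=23..30: none
  a=31: (31, -18, 49), (31, 18, 49)  [2]
  a=32..37: none
  a=38: (38, -28, 43), (38, 28, 43)  [2]
  a=39..43: none
Total reduced forms: 1 + 1 + 2 + 2 + 2 + 2 + 2 + 2 + 2 = 16
h = 16

16


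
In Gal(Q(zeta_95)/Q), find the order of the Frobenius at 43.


The Frobenius at p in Gal(Q(zeta_n)/Q) = (Z/nZ)* is the class of p, so its order is ord_95(43), the smallest k >= 1 with 43^k = 1 mod 95.
n = 95 = 5 * 19, phi(95) = 72; the order divides phi(n).
Divisors of 72: 1, 2, 3, 4, 6, 8, 9, 12, 18, 24, 36, 72
Repeated squaring mod 95: 43^1 = 43, 43^2 = 44, 43^4 = 36, 43^8 = 61, 43^16 = 16, 43^32 = 66, 43^64 = 81
Test divisors in increasing order:
  k=1: 43^1 = 43 mod 95
  k=2: 43^2 = 44 mod 95
  k=3: 43^3 = 44 * 43 = 87 mod 95
  k=4: 43^4 = 36 mod 95
  k=6: 43^6 = 36 * 44 = 64 mod 95
  k=8: 43^8 = 61 mod 95
  k=9: 43^9 = 61 * 43 = 58 mod 95
  k=12: 43^12 = 61 * 36 = 11 mod 95
  k=18: 43^18 = 16 * 44 = 39 mod 95
  k=24: 43^24 = 16 * 61 = 26 mod 95
  k=36: 43^36 = 66 * 36 = 1 mod 95  <- first divisor giving 1
Order = 36

36


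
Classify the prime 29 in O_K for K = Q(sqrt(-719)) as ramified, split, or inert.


K = Q(sqrt(-719)). Since d mod 4 = 1, disc(K) = -719.
Check p | disc: -719 mod 29 = 6.
p does not divide disc. Compute Legendre symbol (d/p):
6^((29-1)/2) mod 29 = 1
(d/p) = 1, so p splits: (p) = P*P' with e=1, f=1, g=2.
Therefore p is split.

split


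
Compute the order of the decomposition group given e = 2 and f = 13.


|D_P| = e * f
= 2 * 13
= 26

26


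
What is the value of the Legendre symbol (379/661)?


p = 661 is prime, so compute (379/661) with the reciprocity algorithm (Jacobi-symbol steps: pull out 2s via (2/n), flip via reciprocity, reduce):
  reciprocity: (379/661) -> +(661/379)
  reduce: (282/379)
  pull out 2: (2/379) = -1  (since 379 mod 8 = 3)
  reciprocity: (141/379) -> +(379/141)
  reduce: (97/141)
  reciprocity: (97/141) -> +(141/97)
  reduce: (44/97)
  pull out 2: (2/97) = +1  (since 97 mod 8 = 1)
  pull out 2: (2/97) = +1  (since 97 mod 8 = 1)
  reciprocity: (11/97) -> +(97/11)
  reduce: (9/11)
  reciprocity: (9/11) -> +(11/9)
  reduce: (2/9)
  pull out 2: (2/9) = +1  (since 9 mod 8 = 1)
  (1/9) = 1
Product of signs = -1
(379/661) = -1

-1


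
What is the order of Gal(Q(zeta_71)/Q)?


|Gal(Q(zeta_71)/Q)| = phi(71)
= 70

70


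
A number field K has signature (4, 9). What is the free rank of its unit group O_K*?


By Dirichlet's unit theorem:
rank = r1 + r2 - 1
= 4 + 9 - 1
= 12

12


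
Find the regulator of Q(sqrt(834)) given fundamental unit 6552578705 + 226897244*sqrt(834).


epsilon = 6552578705 + 226897244*sqrt(834)
= 1.3105e+10
R = ln(1.3105e+10)
= 23.2963

23.2963
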